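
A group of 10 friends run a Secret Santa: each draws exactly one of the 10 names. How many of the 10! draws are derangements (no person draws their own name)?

!10 = 10! · Σ_{k=0}^{10} (-1)^k/k!
= 10! - 10!/1! + 10!/2! - 10!/3! + 10!/4! - 10!/5! + 10!/6! - 10!/7! + 10!/8! - 10!/9! + 10!/10!
= 3628800 - 3628800 + 1814400 - 604800 + 151200 - 30240 + 5040 - 720 + 90 - 10 + 1
= 1334961

1334961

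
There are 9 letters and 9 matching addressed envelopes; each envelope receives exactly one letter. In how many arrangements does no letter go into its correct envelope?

133496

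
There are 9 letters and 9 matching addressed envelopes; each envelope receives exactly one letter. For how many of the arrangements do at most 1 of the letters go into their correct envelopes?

# with exactly i fixed is C(9,i)·!(9-i); sum over i=0..1:
  i=0: C(9,0)·!9 = 1·133496 = 133496
  i=1: C(9,1)·!8 = 9·14833 = 133497
Total = 266993.

266993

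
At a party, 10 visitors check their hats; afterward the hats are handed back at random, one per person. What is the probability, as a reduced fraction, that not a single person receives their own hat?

Favorable outcomes: !10 = 1334961.
Total outcomes: 10! = 3628800.
Probability = 1334961/3628800 = 16481/44800.

16481/44800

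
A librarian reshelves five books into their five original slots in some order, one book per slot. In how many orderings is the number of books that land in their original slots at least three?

Sum C(5,i)·!(5-i) for i = 3..5:
  i=3: C(5,3)·!2 = 10·1 = 10
  i=4: C(5,4)·!1 = 5·0 = 0
  i=5: C(5,5)·!0 = 1·1 = 1
Total = 11.

11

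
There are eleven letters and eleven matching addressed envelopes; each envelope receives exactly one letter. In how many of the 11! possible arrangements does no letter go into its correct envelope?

!11 = 11! · Σ_{k=0}^{11} (-1)^k/k!
= 11! - 11!/1! + 11!/2! - 11!/3! + 11!/4! - 11!/5! + 11!/6! - 11!/7! + 11!/8! - 11!/9! + 11!/10! - 11!/11!
= 39916800 - 39916800 + 19958400 - 6652800 + 1663200 - 332640 + 55440 - 7920 + 990 - 110 + 11 - 1
= 14684570

14684570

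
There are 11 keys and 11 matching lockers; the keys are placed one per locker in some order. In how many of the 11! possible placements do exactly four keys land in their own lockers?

Pick the 4 fixed positions: C(11,4) = 330 ways.
The other 7 form a derangement: !7 = 1854.
Total: 330 × 1854 = 611820.

611820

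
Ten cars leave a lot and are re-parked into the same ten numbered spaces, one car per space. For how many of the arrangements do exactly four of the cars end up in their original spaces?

55650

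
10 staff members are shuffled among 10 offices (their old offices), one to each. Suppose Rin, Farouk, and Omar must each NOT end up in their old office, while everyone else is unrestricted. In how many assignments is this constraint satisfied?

2656080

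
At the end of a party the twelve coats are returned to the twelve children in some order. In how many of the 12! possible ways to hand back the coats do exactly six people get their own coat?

Pick the 6 fixed positions: C(12,6) = 924 ways.
The other 6 form a derangement: !6 = 265.
Total: 924 × 265 = 244860.

244860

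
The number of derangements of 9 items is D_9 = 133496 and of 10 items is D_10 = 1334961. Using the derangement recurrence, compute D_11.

D_11 = (11-1)·(D_10 + D_9) = 10·(1334961 + 133496) = 10·1468457 = 14684570.

14684570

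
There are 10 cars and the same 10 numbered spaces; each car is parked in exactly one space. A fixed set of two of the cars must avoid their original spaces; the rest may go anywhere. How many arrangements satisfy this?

2943360

Let A_j be the event that the j-th constrained one is fixed. By inclusion-exclusion over the 2 events:
Σ_{j=0}^{2} (-1)^j C(2,j)(10-j)!
= C(2,0)·10! - C(2,1)·9! + C(2,2)·8!
= 3628800 - 725760 + 40320
= 2943360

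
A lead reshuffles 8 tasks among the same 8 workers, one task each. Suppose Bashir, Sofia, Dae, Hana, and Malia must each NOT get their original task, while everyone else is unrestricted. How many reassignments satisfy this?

21234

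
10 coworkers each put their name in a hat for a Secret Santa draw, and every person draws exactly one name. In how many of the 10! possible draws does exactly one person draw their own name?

1334960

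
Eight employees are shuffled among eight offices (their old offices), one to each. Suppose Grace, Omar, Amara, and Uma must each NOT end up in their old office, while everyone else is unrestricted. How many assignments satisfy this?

Let A_j be the event that the j-th constrained one is fixed. By inclusion-exclusion over the 4 events:
Σ_{j=0}^{4} (-1)^j C(4,j)(8-j)!
= C(4,0)·8! - C(4,1)·7! + C(4,2)·6! - C(4,3)·5! + C(4,4)·4!
= 40320 - 20160 + 4320 - 480 + 24
= 24024

24024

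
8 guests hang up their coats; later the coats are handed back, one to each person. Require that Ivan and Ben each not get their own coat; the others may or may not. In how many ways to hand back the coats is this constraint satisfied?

Inclusion-exclusion on the 2 forbidden self-matches:
Σ_{j=0}^{2} (-1)^j C(2,j)(8-j)!
= C(2,0)·8! - C(2,1)·7! + C(2,2)·6!
= 40320 - 10080 + 720
= 30960

30960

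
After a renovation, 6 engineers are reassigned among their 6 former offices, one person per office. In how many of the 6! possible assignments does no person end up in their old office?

265

!6 is the nearest integer to 6!/e.
6! = 720, and 720/e ≈ 264.87, so !6 = 265.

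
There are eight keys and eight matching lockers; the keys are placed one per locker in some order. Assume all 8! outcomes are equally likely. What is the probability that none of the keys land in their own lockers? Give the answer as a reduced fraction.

2119/5760

Favorable outcomes: !8 = 14833.
Total outcomes: 8! = 40320.
Probability = 14833/40320 = 2119/5760.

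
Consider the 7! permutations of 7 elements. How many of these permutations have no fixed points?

1854

The subfactorial !7 = [7!/e] (nearest integer).
7! = 5040, and 5040/e ≈ 1854.11, so !7 = 1854.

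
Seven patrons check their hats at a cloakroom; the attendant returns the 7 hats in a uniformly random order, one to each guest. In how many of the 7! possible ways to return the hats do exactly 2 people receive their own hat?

924

Pick the 2 fixed positions: C(7,2) = 21 ways.
The other 5 form a derangement: !5 = 44.
Total: 21 × 44 = 924.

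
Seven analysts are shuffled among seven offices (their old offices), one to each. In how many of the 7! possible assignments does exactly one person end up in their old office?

Choose which one of the 7 is fixed: C(7,1) = 7.
The remaining 6 must be deranged: !6 = 265.
Total: 7 × 265 = 1855.

1855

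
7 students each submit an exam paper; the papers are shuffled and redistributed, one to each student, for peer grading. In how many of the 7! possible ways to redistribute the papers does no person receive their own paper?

1854

Use !n = n·!(n-1) + (-1)^n.
!7 = 7·265 - 1 = 1854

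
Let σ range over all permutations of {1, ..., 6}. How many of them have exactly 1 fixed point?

264

Pick the single fixed position: C(6,1) = 6 ways.
The remaining 5 must be deranged: !5 = 44.
Total: 6 × 44 = 264.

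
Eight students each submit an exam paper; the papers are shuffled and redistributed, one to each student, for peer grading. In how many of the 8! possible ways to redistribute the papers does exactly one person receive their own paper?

14832

Pick the single fixed position: C(8,1) = 8 ways.
The other 7 form a derangement: !7 = 1854.
Total: 8 × 1854 = 14832.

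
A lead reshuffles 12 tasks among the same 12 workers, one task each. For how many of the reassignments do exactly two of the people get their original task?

Choose which 2 of the 12 are fixed: C(12,2) = 66.
The other 10 form a derangement: !10 = 1334961.
Total: 66 × 1334961 = 88107426.

88107426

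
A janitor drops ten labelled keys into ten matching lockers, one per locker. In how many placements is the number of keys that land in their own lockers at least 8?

46

Sum C(10,i)·!(10-i) for i = 8..10:
  i=8: C(10,8)·!2 = 45·1 = 45
  i=9: C(10,9)·!1 = 10·0 = 0
  i=10: C(10,10)·!0 = 1·1 = 1
Total = 46.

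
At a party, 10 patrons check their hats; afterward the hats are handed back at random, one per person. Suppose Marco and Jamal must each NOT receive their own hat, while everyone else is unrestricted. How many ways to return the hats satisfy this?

2943360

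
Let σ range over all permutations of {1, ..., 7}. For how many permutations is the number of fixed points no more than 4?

Sum C(7,i)·!(7-i) for i = 0..4:
  i=0: C(7,0)·!7 = 1·1854 = 1854
  i=1: C(7,1)·!6 = 7·265 = 1855
  i=2: C(7,2)·!5 = 21·44 = 924
  i=3: C(7,3)·!4 = 35·9 = 315
  i=4: C(7,4)·!3 = 35·2 = 70
Total = 5018.

5018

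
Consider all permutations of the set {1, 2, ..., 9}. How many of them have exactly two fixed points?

Pick the 2 fixed positions: C(9,2) = 36 ways.
The remaining 7 must be deranged: !7 = 1854.
Total: 36 × 1854 = 66744.

66744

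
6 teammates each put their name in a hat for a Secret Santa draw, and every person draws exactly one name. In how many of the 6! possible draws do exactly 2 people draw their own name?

Pick the 2 fixed positions: C(6,2) = 15 ways.
The remaining 4 must be deranged: !4 = 9.
Total: 15 × 9 = 135.

135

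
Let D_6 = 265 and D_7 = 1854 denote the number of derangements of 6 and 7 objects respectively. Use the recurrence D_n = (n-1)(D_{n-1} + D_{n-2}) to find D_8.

14833

D_8 = (8-1)·(D_7 + D_6) = 7·(1854 + 265) = 7·2119 = 14833.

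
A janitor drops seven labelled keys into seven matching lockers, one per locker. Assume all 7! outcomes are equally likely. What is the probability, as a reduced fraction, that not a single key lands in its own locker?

Favorable outcomes: !7 = 1854.
Total outcomes: 7! = 5040.
Probability = 1854/5040 = 103/280.

103/280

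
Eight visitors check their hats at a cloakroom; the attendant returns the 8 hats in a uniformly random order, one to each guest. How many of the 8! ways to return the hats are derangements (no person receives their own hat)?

14833

The number of derangements of 8 is !8 = Σ_{k=0}^{8} (-1)^k·8!/k!
= 8! - 8!/1! + 8!/2! - 8!/3! + 8!/4! - 8!/5! + 8!/6! - 8!/7! + 8!/8!
= 40320 - 40320 + 20160 - 6720 + 1680 - 336 + 56 - 8 + 1
= 14833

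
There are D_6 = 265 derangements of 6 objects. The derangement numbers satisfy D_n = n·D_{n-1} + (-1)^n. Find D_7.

D_7 = 7·265 - 1 = 1854.

1854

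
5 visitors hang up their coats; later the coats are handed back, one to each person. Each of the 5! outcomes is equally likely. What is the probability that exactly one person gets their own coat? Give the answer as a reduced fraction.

3/8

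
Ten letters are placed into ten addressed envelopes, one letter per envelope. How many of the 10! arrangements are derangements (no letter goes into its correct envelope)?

1334961

The subfactorial !10 = [10!/e] (nearest integer).
10! = 3628800, and 3628800/e ≈ 1334960.92, so !10 = 1334961.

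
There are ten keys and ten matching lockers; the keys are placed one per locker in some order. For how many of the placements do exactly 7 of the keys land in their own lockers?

Choose which 7 of the 10 are fixed: C(10,7) = 120.
The other 3 form a derangement: !3 = 2.
Total: 120 × 2 = 240.

240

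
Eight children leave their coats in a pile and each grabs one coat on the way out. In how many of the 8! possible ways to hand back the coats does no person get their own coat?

14833

!8 is the nearest integer to 8!/e.
8! = 40320, and 40320/e ≈ 14832.90, so !8 = 14833.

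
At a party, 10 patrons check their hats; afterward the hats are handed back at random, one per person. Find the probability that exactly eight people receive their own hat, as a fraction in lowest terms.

1/80640

Favorable outcomes: C(10,8)·!2 = 45·1 = 45.
Total outcomes: 10! = 3628800.
Probability = 45/3628800 = 1/80640.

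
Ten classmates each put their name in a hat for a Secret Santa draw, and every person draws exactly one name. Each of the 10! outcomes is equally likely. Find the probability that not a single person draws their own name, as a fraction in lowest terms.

Favorable outcomes: !10 = 1334961.
Total outcomes: 10! = 3628800.
Probability = 1334961/3628800 = 16481/44800.

16481/44800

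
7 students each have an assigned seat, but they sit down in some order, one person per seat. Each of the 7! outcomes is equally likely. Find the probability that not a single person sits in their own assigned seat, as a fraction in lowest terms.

103/280

Favorable outcomes: !7 = 1854.
Total outcomes: 7! = 5040.
Probability = 1854/5040 = 103/280.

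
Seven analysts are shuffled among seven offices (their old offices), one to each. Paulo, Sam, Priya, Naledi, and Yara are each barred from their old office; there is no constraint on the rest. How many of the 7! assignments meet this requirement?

Inclusion-exclusion on the 5 forbidden self-matches:
Σ_{j=0}^{5} (-1)^j C(5,j)(7-j)!
= C(5,0)·7! - C(5,1)·6! + C(5,2)·5! - C(5,3)·4! + C(5,4)·3! - C(5,5)·2!
= 5040 - 3600 + 1200 - 240 + 30 - 2
= 2428

2428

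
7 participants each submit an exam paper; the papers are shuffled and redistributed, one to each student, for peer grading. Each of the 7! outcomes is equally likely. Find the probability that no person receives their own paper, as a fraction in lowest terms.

Favorable outcomes: !7 = 1854.
Total outcomes: 7! = 5040.
Probability = 1854/5040 = 103/280.

103/280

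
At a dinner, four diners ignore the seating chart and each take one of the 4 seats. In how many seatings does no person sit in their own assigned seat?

9

!4 = 4! · Σ_{k=0}^{4} (-1)^k/k!
= 4! - 4!/1! + 4!/2! - 4!/3! + 4!/4!
= 24 - 24 + 12 - 4 + 1
= 9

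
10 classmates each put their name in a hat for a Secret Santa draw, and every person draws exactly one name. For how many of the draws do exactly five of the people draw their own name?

11088

Choose which 5 of the 10 are fixed: C(10,5) = 252.
The remaining 5 must be deranged: !5 = 44.
Total: 252 × 44 = 11088.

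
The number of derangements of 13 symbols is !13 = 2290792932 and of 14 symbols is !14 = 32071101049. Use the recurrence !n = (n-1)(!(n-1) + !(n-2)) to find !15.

481066515734

!15 = (15-1)·(!14 + !13) = 14·(32071101049 + 2290792932) = 14·34361893981 = 481066515734.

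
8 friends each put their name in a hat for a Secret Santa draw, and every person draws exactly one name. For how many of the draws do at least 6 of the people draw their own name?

Sum C(8,i)·!(8-i) for i = 6..8:
  i=6: C(8,6)·!2 = 28·1 = 28
  i=7: C(8,7)·!1 = 8·0 = 0
  i=8: C(8,8)·!0 = 1·1 = 1
Total = 29.

29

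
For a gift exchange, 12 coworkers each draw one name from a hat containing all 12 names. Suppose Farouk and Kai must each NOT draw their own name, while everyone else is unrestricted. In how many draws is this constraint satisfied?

402796800

Inclusion-exclusion on the 2 forbidden self-matches:
Σ_{j=0}^{2} (-1)^j C(2,j)(12-j)!
= C(2,0)·12! - C(2,1)·11! + C(2,2)·10!
= 479001600 - 79833600 + 3628800
= 402796800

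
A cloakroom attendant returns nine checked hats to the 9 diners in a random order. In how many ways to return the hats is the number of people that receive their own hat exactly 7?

36

Pick the 7 fixed positions: C(9,7) = 36 ways.
The remaining 2 must be deranged: !2 = 1.
Total: 36 × 1 = 36.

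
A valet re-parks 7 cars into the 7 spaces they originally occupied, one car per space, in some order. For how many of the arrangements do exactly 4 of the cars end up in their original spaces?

70

Pick the 4 fixed positions: C(7,4) = 35 ways.
The remaining 3 must be deranged: !3 = 2.
Total: 35 × 2 = 70.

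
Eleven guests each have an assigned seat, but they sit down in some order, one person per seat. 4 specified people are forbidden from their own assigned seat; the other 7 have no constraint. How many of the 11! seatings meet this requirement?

27422640

Let A_j be the event that the j-th constrained one is fixed. By inclusion-exclusion over the 4 events:
Σ_{j=0}^{4} (-1)^j C(4,j)(11-j)!
= C(4,0)·11! - C(4,1)·10! + C(4,2)·9! - C(4,3)·8! + C(4,4)·7!
= 39916800 - 14515200 + 2177280 - 161280 + 5040
= 27422640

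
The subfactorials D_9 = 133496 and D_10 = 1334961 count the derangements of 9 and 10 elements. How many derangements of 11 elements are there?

14684570

D_11 = (11-1)·(D_10 + D_9) = 10·(1334961 + 133496) = 10·1468457 = 14684570.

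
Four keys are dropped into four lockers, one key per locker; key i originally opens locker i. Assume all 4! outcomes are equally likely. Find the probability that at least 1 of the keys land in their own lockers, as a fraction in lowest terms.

Favorable outcomes: Σ_{i≥1} C(4,i)·!(4-i) = 4·2 + 6·1 + 4·0 + 1·1 = 15.
Total outcomes: 4! = 24.
Probability = 15/24 = 5/8.

5/8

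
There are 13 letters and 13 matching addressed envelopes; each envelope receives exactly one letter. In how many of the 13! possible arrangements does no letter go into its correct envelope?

2290792932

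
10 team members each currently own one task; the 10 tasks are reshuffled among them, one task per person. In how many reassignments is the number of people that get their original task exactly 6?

Choose which 6 of the 10 are fixed: C(10,6) = 210.
The other 4 form a derangement: !4 = 9.
Total: 210 × 9 = 1890.

1890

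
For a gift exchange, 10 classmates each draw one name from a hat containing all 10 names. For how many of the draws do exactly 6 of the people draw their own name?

1890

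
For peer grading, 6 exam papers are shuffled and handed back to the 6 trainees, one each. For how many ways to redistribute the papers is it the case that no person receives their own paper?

265

By inclusion-exclusion, !6 = Σ (-1)^k · 6!/k! for k=0..6
= 6! - 6!/1! + 6!/2! - 6!/3! + 6!/4! - 6!/5! + 6!/6!
= 720 - 720 + 360 - 120 + 30 - 6 + 1
= 265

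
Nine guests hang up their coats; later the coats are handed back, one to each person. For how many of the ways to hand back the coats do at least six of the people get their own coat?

Sum C(9,i)·!(9-i) for i = 6..9:
  i=6: C(9,6)·!3 = 84·2 = 168
  i=7: C(9,7)·!2 = 36·1 = 36
  i=8: C(9,8)·!1 = 9·0 = 0
  i=9: C(9,9)·!0 = 1·1 = 1
Total = 205.

205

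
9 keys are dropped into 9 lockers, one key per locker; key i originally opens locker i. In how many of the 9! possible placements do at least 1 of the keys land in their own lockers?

229384

# with exactly i fixed is C(9,i)·!(9-i); sum over i=1..9:
  i=1: C(9,1)·!8 = 9·14833 = 133497
  i=2: C(9,2)·!7 = 36·1854 = 66744
  i=3: C(9,3)·!6 = 84·265 = 22260
  i=4: C(9,4)·!5 = 126·44 = 5544
  i=5: C(9,5)·!4 = 126·9 = 1134
  i=6: C(9,6)·!3 = 84·2 = 168
  i=7: C(9,7)·!2 = 36·1 = 36
  i=8: C(9,8)·!1 = 9·0 = 0
  i=9: C(9,9)·!0 = 1·1 = 1
Total = 229384.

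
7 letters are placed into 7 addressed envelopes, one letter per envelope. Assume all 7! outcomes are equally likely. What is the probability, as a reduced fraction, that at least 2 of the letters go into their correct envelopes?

1331/5040

Favorable outcomes: Σ_{i≥2} C(7,i)·!(7-i) = 21·44 + 35·9 + 35·2 + 21·1 + 7·0 + 1·1 = 1331.
Total outcomes: 7! = 5040.
Probability = 1331/5040 = 1331/5040.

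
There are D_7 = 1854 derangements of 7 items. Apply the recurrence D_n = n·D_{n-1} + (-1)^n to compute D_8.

14833

D_8 = 8·1854 + 1 = 14833.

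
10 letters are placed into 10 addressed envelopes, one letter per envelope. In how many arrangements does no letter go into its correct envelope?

!10 = 10! · Σ_{k=0}^{10} (-1)^k/k!
= 10! - 10!/1! + 10!/2! - 10!/3! + 10!/4! - 10!/5! + 10!/6! - 10!/7! + 10!/8! - 10!/9! + 10!/10!
= 3628800 - 3628800 + 1814400 - 604800 + 151200 - 30240 + 5040 - 720 + 90 - 10 + 1
= 1334961

1334961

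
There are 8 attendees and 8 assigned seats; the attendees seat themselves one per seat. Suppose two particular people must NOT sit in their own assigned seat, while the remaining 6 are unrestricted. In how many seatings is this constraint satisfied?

30960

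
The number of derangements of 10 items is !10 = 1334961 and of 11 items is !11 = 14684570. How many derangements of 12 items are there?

176214841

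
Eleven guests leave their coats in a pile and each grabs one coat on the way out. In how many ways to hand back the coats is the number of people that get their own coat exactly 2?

Pick the 2 fixed positions: C(11,2) = 55 ways.
The other 9 form a derangement: !9 = 133496.
Total: 55 × 133496 = 7342280.

7342280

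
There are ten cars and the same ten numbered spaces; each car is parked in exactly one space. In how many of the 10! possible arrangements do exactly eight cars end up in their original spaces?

Choose which 8 of the 10 are fixed: C(10,8) = 45.
The other 2 form a derangement: !2 = 1.
Total: 45 × 1 = 45.

45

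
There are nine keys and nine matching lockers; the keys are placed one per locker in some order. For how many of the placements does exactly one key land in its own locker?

133497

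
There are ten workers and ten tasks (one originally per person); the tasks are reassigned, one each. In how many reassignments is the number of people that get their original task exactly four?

55650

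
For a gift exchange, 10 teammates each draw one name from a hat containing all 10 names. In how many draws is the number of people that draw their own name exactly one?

1334960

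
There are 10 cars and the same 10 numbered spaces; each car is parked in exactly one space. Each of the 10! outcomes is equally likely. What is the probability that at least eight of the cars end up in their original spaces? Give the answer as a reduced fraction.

23/1814400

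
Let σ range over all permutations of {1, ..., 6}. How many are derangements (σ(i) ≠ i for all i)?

265

Use !n = n·!(n-1) + (-1)^n.
!6 = 6·44 + 1 = 265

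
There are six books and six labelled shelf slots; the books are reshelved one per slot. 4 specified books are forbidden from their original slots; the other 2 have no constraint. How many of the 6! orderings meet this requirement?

362

Let A_j be the event that the j-th constrained one is fixed. By inclusion-exclusion over the 4 events:
Σ_{j=0}^{4} (-1)^j C(4,j)(6-j)!
= C(4,0)·6! - C(4,1)·5! + C(4,2)·4! - C(4,3)·3! + C(4,4)·2!
= 720 - 480 + 144 - 24 + 2
= 362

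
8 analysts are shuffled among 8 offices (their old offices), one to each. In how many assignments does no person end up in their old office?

14833

!8 is the nearest integer to 8!/e.
8! = 40320, and 40320/e ≈ 14832.90, so !8 = 14833.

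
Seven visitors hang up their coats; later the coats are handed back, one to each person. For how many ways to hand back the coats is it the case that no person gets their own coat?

1854

The subfactorial !7 = [7!/e] (nearest integer).
7! = 5040, and 5040/e ≈ 1854.11, so !7 = 1854.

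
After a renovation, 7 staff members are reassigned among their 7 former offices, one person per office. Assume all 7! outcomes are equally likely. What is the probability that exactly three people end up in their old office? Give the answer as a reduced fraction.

Favorable outcomes: C(7,3)·!4 = 35·9 = 315.
Total outcomes: 7! = 5040.
Probability = 315/5040 = 1/16.

1/16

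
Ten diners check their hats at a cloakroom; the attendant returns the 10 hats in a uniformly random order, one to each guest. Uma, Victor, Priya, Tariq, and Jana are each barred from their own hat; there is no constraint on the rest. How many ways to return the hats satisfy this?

Let A_j be the event that the j-th constrained one is fixed. By inclusion-exclusion over the 5 events:
Σ_{j=0}^{5} (-1)^j C(5,j)(10-j)!
= C(5,0)·10! - C(5,1)·9! + C(5,2)·8! - C(5,3)·7! + C(5,4)·6! - C(5,5)·5!
= 3628800 - 1814400 + 403200 - 50400 + 3600 - 120
= 2170680

2170680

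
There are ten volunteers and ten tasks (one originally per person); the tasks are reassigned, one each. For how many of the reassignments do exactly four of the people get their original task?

55650

Pick the 4 fixed positions: C(10,4) = 210 ways.
The remaining 6 must be deranged: !6 = 265.
Total: 210 × 265 = 55650.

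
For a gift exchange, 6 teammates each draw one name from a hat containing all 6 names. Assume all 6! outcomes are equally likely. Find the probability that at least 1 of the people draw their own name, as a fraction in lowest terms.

Favorable outcomes: Σ_{i≥1} C(6,i)·!(6-i) = 6·44 + 15·9 + 20·2 + 15·1 + 6·0 + 1·1 = 455.
Total outcomes: 6! = 720.
Probability = 455/720 = 91/144.

91/144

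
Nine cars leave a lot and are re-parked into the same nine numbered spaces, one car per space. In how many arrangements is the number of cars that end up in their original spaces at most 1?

266993

Sum C(9,i)·!(9-i) for i = 0..1:
  i=0: C(9,0)·!9 = 1·133496 = 133496
  i=1: C(9,1)·!8 = 9·14833 = 133497
Total = 266993.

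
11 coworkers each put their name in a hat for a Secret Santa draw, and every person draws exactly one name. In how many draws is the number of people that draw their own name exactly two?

7342280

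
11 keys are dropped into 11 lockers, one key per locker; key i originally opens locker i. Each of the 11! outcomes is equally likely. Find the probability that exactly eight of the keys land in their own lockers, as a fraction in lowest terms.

1/120960

Favorable outcomes: C(11,8)·!3 = 165·2 = 330.
Total outcomes: 11! = 39916800.
Probability = 330/39916800 = 1/120960.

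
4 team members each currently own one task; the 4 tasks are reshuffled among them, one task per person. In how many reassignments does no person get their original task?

Recurrence: !4 = 3·(!3 + !2).
!4 = 3·(2 + 1) = 3·3 = 9

9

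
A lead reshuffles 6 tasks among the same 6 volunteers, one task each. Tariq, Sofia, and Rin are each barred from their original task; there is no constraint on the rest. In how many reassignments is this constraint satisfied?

426

Let A_j be the event that the j-th constrained one is fixed. By inclusion-exclusion over the 3 events:
Σ_{j=0}^{3} (-1)^j C(3,j)(6-j)!
= C(3,0)·6! - C(3,1)·5! + C(3,2)·4! - C(3,3)·3!
= 720 - 360 + 72 - 6
= 426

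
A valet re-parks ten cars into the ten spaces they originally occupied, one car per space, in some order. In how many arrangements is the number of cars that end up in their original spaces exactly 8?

Choose which 8 of the 10 are fixed: C(10,8) = 45.
The other 2 form a derangement: !2 = 1.
Total: 45 × 1 = 45.

45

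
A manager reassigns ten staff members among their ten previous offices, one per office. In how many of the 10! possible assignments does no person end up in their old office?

!10 = 10! · Σ_{k=0}^{10} (-1)^k/k!
= 10! - 10!/1! + 10!/2! - 10!/3! + 10!/4! - 10!/5! + 10!/6! - 10!/7! + 10!/8! - 10!/9! + 10!/10!
= 3628800 - 3628800 + 1814400 - 604800 + 151200 - 30240 + 5040 - 720 + 90 - 10 + 1
= 1334961

1334961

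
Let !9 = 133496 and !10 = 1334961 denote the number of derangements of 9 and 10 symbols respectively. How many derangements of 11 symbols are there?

!11 = (11-1)·(!10 + !9) = 10·(1334961 + 133496) = 10·1468457 = 14684570.

14684570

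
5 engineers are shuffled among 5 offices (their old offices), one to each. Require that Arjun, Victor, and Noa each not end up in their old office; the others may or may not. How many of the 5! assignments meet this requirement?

64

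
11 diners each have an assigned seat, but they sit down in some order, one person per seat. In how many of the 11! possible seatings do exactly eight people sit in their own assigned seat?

Pick the 8 fixed positions: C(11,8) = 165 ways.
The other 3 form a derangement: !3 = 2.
Total: 165 × 2 = 330.

330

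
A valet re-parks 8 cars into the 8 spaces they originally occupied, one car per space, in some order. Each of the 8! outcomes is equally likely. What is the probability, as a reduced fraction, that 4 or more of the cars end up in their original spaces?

257/13440

Favorable outcomes: Σ_{i≥4} C(8,i)·!(8-i) = 70·9 + 56·2 + 28·1 + 8·0 + 1·1 = 771.
Total outcomes: 8! = 40320.
Probability = 771/40320 = 257/13440.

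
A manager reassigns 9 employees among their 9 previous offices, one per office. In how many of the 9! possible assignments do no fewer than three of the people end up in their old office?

29143

Sum C(9,i)·!(9-i) for i = 3..9:
  i=3: C(9,3)·!6 = 84·265 = 22260
  i=4: C(9,4)·!5 = 126·44 = 5544
  i=5: C(9,5)·!4 = 126·9 = 1134
  i=6: C(9,6)·!3 = 84·2 = 168
  i=7: C(9,7)·!2 = 36·1 = 36
  i=8: C(9,8)·!1 = 9·0 = 0
  i=9: C(9,9)·!0 = 1·1 = 1
Total = 29143.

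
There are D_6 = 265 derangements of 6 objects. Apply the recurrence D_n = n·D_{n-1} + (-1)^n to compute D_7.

1854

D_7 = 7·265 - 1 = 1854.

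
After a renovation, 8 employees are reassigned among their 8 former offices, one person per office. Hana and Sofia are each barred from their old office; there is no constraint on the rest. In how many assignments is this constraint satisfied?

30960

Let A_j be the event that the j-th constrained one is fixed. By inclusion-exclusion over the 2 events:
Σ_{j=0}^{2} (-1)^j C(2,j)(8-j)!
= C(2,0)·8! - C(2,1)·7! + C(2,2)·6!
= 40320 - 10080 + 720
= 30960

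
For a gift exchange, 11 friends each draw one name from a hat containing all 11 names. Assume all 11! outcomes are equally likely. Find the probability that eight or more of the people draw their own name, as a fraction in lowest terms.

193/19958400

Favorable outcomes: Σ_{i≥8} C(11,i)·!(11-i) = 165·2 + 55·1 + 11·0 + 1·1 = 386.
Total outcomes: 11! = 39916800.
Probability = 386/39916800 = 193/19958400.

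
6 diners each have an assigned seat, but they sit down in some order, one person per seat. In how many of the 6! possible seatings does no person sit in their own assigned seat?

265

Use !n = n·!(n-1) + (-1)^n.
!6 = 6·44 + 1 = 265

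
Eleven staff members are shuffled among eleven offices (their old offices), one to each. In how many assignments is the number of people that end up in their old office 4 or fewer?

Sum C(11,i)·!(11-i) for i = 0..4:
  i=0: C(11,0)·!11 = 1·14684570 = 14684570
  i=1: C(11,1)·!10 = 11·1334961 = 14684571
  i=2: C(11,2)·!9 = 55·133496 = 7342280
  i=3: C(11,3)·!8 = 165·14833 = 2447445
  i=4: C(11,4)·!7 = 330·1854 = 611820
Total = 39770686.

39770686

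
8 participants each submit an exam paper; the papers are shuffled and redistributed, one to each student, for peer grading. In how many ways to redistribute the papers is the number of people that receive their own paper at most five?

40291

# with exactly i fixed is C(8,i)·!(8-i); sum over i=0..5:
  i=0: C(8,0)·!8 = 1·14833 = 14833
  i=1: C(8,1)·!7 = 8·1854 = 14832
  i=2: C(8,2)·!6 = 28·265 = 7420
  i=3: C(8,3)·!5 = 56·44 = 2464
  i=4: C(8,4)·!4 = 70·9 = 630
  i=5: C(8,5)·!3 = 56·2 = 112
Total = 40291.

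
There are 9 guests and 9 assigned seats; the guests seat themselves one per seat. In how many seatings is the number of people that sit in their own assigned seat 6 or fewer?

362843

# with exactly i fixed is C(9,i)·!(9-i); sum over i=0..6:
  i=0: C(9,0)·!9 = 1·133496 = 133496
  i=1: C(9,1)·!8 = 9·14833 = 133497
  i=2: C(9,2)·!7 = 36·1854 = 66744
  i=3: C(9,3)·!6 = 84·265 = 22260
  i=4: C(9,4)·!5 = 126·44 = 5544
  i=5: C(9,5)·!4 = 126·9 = 1134
  i=6: C(9,6)·!3 = 84·2 = 168
Total = 362843.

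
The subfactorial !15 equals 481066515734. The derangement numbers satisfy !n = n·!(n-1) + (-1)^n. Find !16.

7697064251745

!16 = 16·481066515734 + 1 = 7697064251745.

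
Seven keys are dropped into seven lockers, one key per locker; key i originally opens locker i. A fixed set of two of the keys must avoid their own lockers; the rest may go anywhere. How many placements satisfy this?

3720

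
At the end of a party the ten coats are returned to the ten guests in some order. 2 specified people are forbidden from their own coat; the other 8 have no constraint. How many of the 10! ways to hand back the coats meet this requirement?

2943360

Let A_j be the event that the j-th constrained one is fixed. By inclusion-exclusion over the 2 events:
Σ_{j=0}^{2} (-1)^j C(2,j)(10-j)!
= C(2,0)·10! - C(2,1)·9! + C(2,2)·8!
= 3628800 - 725760 + 40320
= 2943360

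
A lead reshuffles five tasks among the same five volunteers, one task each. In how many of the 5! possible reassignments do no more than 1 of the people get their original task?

# with exactly i fixed is C(5,i)·!(5-i); sum over i=0..1:
  i=0: C(5,0)·!5 = 1·44 = 44
  i=1: C(5,1)·!4 = 5·9 = 45
Total = 89.

89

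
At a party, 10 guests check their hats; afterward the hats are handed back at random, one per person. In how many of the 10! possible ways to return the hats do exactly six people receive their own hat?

Pick the 6 fixed positions: C(10,6) = 210 ways.
The remaining 4 must be deranged: !4 = 9.
Total: 210 × 9 = 1890.

1890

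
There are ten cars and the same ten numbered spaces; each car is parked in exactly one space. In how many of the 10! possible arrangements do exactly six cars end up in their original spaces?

1890

Pick the 6 fixed positions: C(10,6) = 210 ways.
The other 4 form a derangement: !4 = 9.
Total: 210 × 9 = 1890.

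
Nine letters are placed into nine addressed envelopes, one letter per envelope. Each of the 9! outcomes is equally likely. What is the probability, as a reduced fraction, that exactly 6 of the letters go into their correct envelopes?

1/2160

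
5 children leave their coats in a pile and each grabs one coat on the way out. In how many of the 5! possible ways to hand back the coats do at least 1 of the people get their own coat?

# with exactly i fixed is C(5,i)·!(5-i); sum over i=1..5:
  i=1: C(5,1)·!4 = 5·9 = 45
  i=2: C(5,2)·!3 = 10·2 = 20
  i=3: C(5,3)·!2 = 10·1 = 10
  i=4: C(5,4)·!1 = 5·0 = 0
  i=5: C(5,5)·!0 = 1·1 = 1
Total = 76.

76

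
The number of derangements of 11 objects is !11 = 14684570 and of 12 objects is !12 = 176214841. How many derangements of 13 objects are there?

!13 = (13-1)·(!12 + !11) = 12·(176214841 + 14684570) = 12·190899411 = 2290792932.

2290792932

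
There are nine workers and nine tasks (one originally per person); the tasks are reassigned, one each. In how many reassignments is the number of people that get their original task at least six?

205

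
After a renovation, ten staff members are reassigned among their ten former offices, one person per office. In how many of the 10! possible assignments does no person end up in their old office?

1334961

Recurrence: !10 = 9·(!9 + !8).
!10 = 9·(133496 + 14833) = 9·148329 = 1334961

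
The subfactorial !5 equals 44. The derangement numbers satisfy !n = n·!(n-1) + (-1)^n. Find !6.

265

!6 = 6·44 + 1 = 265.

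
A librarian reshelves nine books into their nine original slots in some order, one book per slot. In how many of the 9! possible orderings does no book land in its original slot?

The subfactorial !9 = [9!/e] (nearest integer).
9! = 362880, and 362880/e ≈ 133496.09, so !9 = 133496.

133496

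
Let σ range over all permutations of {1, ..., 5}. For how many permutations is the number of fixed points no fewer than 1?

76

# with exactly i fixed is C(5,i)·!(5-i); sum over i=1..5:
  i=1: C(5,1)·!4 = 5·9 = 45
  i=2: C(5,2)·!3 = 10·2 = 20
  i=3: C(5,3)·!2 = 10·1 = 10
  i=4: C(5,4)·!1 = 5·0 = 0
  i=5: C(5,5)·!0 = 1·1 = 1
Total = 76.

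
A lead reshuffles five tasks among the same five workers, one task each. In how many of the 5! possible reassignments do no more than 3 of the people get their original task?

119

# with exactly i fixed is C(5,i)·!(5-i); sum over i=0..3:
  i=0: C(5,0)·!5 = 1·44 = 44
  i=1: C(5,1)·!4 = 5·9 = 45
  i=2: C(5,2)·!3 = 10·2 = 20
  i=3: C(5,3)·!2 = 10·1 = 10
Total = 119.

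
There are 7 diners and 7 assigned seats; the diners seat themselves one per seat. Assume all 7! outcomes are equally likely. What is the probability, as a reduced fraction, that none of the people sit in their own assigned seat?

103/280

Favorable outcomes: !7 = 1854.
Total outcomes: 7! = 5040.
Probability = 1854/5040 = 103/280.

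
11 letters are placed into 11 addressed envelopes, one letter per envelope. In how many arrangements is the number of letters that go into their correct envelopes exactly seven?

2970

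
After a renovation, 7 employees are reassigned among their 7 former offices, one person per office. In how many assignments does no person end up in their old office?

Recurrence: !7 = 6·(!6 + !5).
!7 = 6·(265 + 44) = 6·309 = 1854

1854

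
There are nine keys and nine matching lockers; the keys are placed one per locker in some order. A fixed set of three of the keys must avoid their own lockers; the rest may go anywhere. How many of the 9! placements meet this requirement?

Inclusion-exclusion on the 3 forbidden self-matches:
Σ_{j=0}^{3} (-1)^j C(3,j)(9-j)!
= C(3,0)·9! - C(3,1)·8! + C(3,2)·7! - C(3,3)·6!
= 362880 - 120960 + 15120 - 720
= 256320

256320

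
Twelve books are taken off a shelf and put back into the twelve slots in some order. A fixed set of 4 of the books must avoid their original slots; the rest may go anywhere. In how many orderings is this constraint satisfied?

339696000

Let A_j be the event that the j-th constrained one is fixed. By inclusion-exclusion over the 4 events:
Σ_{j=0}^{4} (-1)^j C(4,j)(12-j)!
= C(4,0)·12! - C(4,1)·11! + C(4,2)·10! - C(4,3)·9! + C(4,4)·8!
= 479001600 - 159667200 + 21772800 - 1451520 + 40320
= 339696000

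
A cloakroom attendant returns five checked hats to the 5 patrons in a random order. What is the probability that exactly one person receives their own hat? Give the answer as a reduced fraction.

3/8

Favorable outcomes: C(5,1)·!4 = 5·9 = 45.
Total outcomes: 5! = 120.
Probability = 45/120 = 3/8.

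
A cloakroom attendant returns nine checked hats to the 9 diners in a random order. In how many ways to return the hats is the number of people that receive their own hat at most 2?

# with exactly i fixed is C(9,i)·!(9-i); sum over i=0..2:
  i=0: C(9,0)·!9 = 1·133496 = 133496
  i=1: C(9,1)·!8 = 9·14833 = 133497
  i=2: C(9,2)·!7 = 36·1854 = 66744
Total = 333737.

333737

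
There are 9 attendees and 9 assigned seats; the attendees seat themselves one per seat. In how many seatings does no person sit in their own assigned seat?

133496

!9 = 9! · Σ_{k=0}^{9} (-1)^k/k!
= 9! - 9!/1! + 9!/2! - 9!/3! + 9!/4! - 9!/5! + 9!/6! - 9!/7! + 9!/8! - 9!/9!
= 362880 - 362880 + 181440 - 60480 + 15120 - 3024 + 504 - 72 + 9 - 1
= 133496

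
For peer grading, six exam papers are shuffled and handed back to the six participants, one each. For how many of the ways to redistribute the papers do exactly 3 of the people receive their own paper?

Choose which 3 of the 6 are fixed: C(6,3) = 20.
The remaining 3 must be deranged: !3 = 2.
Total: 20 × 2 = 40.

40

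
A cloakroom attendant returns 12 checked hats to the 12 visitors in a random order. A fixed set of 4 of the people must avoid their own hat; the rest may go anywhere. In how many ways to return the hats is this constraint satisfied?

339696000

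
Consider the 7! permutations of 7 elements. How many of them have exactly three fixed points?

315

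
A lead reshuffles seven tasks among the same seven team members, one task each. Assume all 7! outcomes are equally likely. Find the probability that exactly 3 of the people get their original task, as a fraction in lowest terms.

Favorable outcomes: C(7,3)·!4 = 35·9 = 315.
Total outcomes: 7! = 5040.
Probability = 315/5040 = 1/16.

1/16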